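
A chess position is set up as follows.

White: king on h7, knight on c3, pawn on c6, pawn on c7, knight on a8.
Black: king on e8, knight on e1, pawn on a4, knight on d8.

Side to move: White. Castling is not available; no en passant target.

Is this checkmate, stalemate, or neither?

White to move; white king on h7.
In check: no.
Legal moves for White include: Nb6, Kh8, Kg8, Kg7, Kh6, Kg6, Nd5, Nb5, Ne4, Nxa4, Ne2, Na2, Nd1, Nb1, cxd8=Q+, cxd8=R+, cxd8=B, cxd8=N, ... (list truncated; more exist).
White has legal moves and is not in check → neither.

neither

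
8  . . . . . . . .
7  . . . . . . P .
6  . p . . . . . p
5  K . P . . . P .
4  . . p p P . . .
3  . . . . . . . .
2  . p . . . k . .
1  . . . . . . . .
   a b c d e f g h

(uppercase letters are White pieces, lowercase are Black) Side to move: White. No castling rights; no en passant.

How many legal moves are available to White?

White to move; king on a5.
In check: yes, from the black pawn on b6.
Legal moves: Kxb6, Ka6, Kb5, Kb4, Ka4, cxb6.
Count: 6.

6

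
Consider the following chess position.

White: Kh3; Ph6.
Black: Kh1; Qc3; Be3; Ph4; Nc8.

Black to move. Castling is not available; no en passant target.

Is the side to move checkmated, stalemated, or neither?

Black to move; black king on h1.
In check: no.
Legal moves for Black include: Ne7, Na7, Nd6, Nb6, Ba7+, Bxh6+, Bb6+, Bg5+, Bc5+, Bf4+, Bd4+, Bf2+, Bd2+, Bg1+, Bc1+, Qh8, Qg7, Qc7, ... (list truncated; more exist).
Black has legal moves and is not in check → neither.

neither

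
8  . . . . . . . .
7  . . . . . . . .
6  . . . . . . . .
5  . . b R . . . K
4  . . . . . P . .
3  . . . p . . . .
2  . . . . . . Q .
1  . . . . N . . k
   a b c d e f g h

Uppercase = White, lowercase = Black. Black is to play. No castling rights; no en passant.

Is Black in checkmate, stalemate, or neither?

Black to move; black king on h1.
In check: yes, from the white queen on g2.
King squares — g1: attacked by Qg2; g2: attacked by Ne1; h2: attacked by Qg2.
Legal moves for Black: none.
In check with no legal moves → checkmate.

checkmate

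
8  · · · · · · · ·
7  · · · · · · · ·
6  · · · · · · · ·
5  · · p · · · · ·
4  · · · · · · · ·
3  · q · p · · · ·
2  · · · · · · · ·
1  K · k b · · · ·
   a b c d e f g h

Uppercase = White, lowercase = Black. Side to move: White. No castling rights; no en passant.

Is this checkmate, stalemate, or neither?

White to move; white king on a1.
In check: no.
King squares — b1: attacked by Kc1; a2: attacked by Qb3; b2: attacked by Kc1.
Legal moves for White: none.
Not in check and no legal moves → stalemate.

stalemate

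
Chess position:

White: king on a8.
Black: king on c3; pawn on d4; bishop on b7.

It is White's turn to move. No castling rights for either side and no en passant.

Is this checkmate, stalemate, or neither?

White to move; white king on a8.
In check: yes, from the black bishop on b7.
Legal moves for White: Kb8, Kxb7, Ka7.
White is in check but has 3 legal moves → neither.

neither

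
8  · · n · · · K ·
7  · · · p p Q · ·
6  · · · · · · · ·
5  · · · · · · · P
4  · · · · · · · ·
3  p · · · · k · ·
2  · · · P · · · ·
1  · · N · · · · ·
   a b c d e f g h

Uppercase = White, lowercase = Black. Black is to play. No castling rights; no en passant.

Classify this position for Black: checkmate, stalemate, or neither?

Black to move; black king on f3.
In check: yes, from the white queen on f7.
Legal moves for Black: Kg4, Ke4, Kg3, Kg2.
Black is in check but has 4 legal moves → neither.

neither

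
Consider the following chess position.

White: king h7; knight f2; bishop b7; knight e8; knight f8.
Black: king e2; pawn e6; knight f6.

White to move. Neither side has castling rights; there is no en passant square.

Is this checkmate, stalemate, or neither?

White to move; white king on h7.
In check: yes, from the black knight on f6.
Legal moves for White: Kh8, Kg7, Kh6, Kg6, Nxf6.
White is in check but has 5 legal moves → neither.

neither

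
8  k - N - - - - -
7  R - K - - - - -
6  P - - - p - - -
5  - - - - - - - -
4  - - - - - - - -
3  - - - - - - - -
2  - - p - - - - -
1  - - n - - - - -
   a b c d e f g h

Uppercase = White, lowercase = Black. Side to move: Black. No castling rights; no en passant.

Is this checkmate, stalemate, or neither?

checkmate

Black to move; black king on a8.
In check: yes, from the white rook on a7.
King squares — a7: attacked by Nc8; b7: attacked by Pa6; b8: attacked by Kc7.
Legal moves for Black: none.
In check with no legal moves → checkmate.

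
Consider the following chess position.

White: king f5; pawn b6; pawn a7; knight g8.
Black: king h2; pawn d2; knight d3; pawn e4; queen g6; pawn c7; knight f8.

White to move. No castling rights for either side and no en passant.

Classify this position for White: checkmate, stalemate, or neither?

checkmate

White to move; white king on f5.
In check: yes, from the black queen on g6.
King squares — e4: attacked by Qg6; f4: attacked by Nd3; g4: attacked by Qg6; e5: attacked by Nd3; g5: attacked by Qg6; e6: attacked by Qg6; f6: attacked by Qg6; g6: attacked by Nf8.
Legal moves for White: none.
In check with no legal moves → checkmate.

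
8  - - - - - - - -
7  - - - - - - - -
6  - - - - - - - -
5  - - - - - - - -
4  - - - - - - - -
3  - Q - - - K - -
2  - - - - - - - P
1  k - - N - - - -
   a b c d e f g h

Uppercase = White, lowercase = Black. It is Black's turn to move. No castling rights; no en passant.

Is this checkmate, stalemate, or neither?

stalemate

Black to move; black king on a1.
In check: no.
King squares — b1: attacked by Qb3; a2: attacked by Qb3; b2: attacked by Nd1.
Legal moves for Black: none.
Not in check and no legal moves → stalemate.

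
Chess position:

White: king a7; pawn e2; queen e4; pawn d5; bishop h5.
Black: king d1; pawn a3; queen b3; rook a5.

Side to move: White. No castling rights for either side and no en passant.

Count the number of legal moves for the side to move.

White to move; king on a7.
In check: yes, from the black rook on a5.
Legal moves: none.
Count: 0.

0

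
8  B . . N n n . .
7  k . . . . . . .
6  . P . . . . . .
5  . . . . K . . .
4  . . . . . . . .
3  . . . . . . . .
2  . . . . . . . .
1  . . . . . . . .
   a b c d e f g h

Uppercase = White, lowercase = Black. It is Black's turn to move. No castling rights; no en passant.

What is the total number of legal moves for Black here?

4

Black to move; king on a7.
In check: yes, from the white pawn on b6.
Legal moves: Kb8, Kxa8, Kxb6, Ka6.
Count: 4.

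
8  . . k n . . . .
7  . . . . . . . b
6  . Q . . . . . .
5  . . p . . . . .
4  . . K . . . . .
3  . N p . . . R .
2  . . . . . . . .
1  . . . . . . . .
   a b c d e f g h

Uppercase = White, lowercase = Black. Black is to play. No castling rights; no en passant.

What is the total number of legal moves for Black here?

13

Black to move; king on c8.
In check: no.
Legal moves: Nf7, Nb7, Ne6, Nc6, Kd7, Bg8+, Bg6, Bf5, Be4, Bd3+, Bc2, Bb1, c2.
Count: 13.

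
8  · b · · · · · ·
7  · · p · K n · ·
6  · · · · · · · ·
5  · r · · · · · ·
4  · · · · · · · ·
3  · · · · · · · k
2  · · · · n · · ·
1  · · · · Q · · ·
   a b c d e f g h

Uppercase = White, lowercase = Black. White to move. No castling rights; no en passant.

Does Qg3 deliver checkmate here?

no

After Qg3: black king on h3; in check: yes, from the white queen on g3.
Black has 2 legal replies: Kxg3, Nxg3.
In check but a legal move exists → not checkmate.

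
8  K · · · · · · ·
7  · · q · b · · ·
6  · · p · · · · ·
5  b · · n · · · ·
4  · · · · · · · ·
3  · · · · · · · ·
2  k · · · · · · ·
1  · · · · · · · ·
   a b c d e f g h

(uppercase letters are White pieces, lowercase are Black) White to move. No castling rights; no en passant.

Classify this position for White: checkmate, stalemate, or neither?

stalemate

White to move; white king on a8.
In check: no.
King squares — a7: attacked by Qc7; b7: attacked by Qc7; b8: attacked by Qc7.
Legal moves for White: none.
Not in check and no legal moves → stalemate.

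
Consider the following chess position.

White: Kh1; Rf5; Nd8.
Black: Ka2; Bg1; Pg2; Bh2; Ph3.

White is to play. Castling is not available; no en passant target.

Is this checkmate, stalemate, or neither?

White to move; white king on h1.
In check: yes, from the black pawn on g2.
King squares — g1: attacked by Bh2; g2: attacked by Ph3; h2: attacked by Bg1.
Legal moves for White: none.
In check with no legal moves → checkmate.

checkmate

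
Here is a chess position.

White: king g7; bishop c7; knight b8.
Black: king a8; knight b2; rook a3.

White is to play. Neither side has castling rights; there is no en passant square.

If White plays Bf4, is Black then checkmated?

After Bf4: black king on a8; in check: no.
Black is not in check, so this cannot be checkmate.

no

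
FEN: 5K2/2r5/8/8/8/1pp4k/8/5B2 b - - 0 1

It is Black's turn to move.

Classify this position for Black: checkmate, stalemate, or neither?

neither

Black to move; black king on h3.
In check: yes, from the white bishop on f1.
King squares — g2: attacked by Bf1; h2: available; g3: available; g4: available; h4: available.
Legal moves for Black: Kh4, Kg4, Kg3, Kh2.
Black is in check but has 4 legal moves → neither.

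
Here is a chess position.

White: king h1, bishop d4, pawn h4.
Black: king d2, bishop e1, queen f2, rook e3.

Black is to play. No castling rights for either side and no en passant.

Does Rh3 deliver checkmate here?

yes

After Rh3: white king on h1; in check: yes, from the black rook on h3.
King squares — g1: attacked by Qf2; g2: attacked by Qf2; h2: attacked by Qf2.
White has no legal moves → checkmate.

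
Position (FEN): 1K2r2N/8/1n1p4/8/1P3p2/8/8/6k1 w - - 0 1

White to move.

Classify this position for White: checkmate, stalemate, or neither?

White to move; white king on b8.
In check: yes, from the black rook on e8.
Legal moves for White: Kc7, Kb7, Ka7.
White is in check but has 3 legal moves → neither.

neither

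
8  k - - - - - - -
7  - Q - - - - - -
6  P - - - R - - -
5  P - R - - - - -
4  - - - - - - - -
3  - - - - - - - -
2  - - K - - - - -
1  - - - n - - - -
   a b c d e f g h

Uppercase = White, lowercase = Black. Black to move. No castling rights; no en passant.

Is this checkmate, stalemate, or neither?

Black to move; black king on a8.
In check: yes, from the white queen on b7.
King squares — a7: attacked by Qb7; b7: attacked by Pa6; b8: attacked by Qb7.
Legal moves for Black: none.
In check with no legal moves → checkmate.

checkmate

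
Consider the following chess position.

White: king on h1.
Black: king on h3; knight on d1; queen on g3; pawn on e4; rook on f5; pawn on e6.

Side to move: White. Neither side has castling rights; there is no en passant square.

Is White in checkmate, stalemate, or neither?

White to move; white king on h1.
In check: no.
King squares — g1: attacked by Qg3; g2: attacked by Qg3; h2: attacked by Qg3.
Legal moves for White: none.
Not in check and no legal moves → stalemate.

stalemate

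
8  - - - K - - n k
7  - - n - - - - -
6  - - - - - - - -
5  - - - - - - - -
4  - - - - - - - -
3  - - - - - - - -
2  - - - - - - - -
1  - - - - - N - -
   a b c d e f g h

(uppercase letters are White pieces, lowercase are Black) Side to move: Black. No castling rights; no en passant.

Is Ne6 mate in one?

After Ne6: white king on d8; in check: yes, from the black knight on e6.
White has 3 legal replies: Ke8, Kc8, Kd7.
In check but a legal move exists → not checkmate.

no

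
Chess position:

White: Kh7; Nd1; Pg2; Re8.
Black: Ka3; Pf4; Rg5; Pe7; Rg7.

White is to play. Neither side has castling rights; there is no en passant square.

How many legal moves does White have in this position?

White to move; king on h7.
In check: yes, from the black rook on g7.
Legal moves: Kh8, Kh6.
Count: 2.

2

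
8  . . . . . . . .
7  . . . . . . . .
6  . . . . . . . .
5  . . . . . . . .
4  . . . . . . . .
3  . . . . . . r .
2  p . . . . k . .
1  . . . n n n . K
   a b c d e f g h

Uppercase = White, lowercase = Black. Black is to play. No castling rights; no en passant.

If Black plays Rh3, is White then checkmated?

After Rh3: white king on h1; in check: yes, from the black rook on h3.
King squares — g1: attacked by Kf2; g2: attacked by Ne1; h2: attacked by Nf1.
White has no legal moves → checkmate.

yes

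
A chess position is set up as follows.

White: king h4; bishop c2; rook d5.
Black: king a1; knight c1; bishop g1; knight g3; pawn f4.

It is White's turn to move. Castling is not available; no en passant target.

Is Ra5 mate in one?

After Ra5: black king on a1; in check: yes, from the white rook on a5.
Black has 2 legal replies: Kb2, Na2.
In check but a legal move exists → not checkmate.

no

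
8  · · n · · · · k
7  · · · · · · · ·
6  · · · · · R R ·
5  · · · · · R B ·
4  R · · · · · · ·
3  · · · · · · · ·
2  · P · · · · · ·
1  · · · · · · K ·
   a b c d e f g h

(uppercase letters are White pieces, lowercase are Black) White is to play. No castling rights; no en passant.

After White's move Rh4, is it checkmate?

After Rh4: black king on h8; in check: yes, from the white rook on h4.
King squares — g7: attacked by Rg6; h7: attacked by Rh4; g8: attacked by Rg6.
Black has no legal moves → checkmate.

yes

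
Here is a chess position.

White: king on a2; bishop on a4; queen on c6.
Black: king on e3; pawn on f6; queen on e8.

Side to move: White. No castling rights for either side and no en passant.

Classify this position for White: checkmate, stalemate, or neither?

neither

White to move; white king on a2.
In check: no.
Legal moves for White include: Qxe8+, Qc8, Qa8, Qd7, Qc7, Qb7, Qxf6, Qe6+, Qd6, Qb6+, Qa6, Qd5, Qc5+, Qb5, Qe4+, Qc4, Qf3+, Qc3+, ... (list truncated; more exist).
White has legal moves and is not in check → neither.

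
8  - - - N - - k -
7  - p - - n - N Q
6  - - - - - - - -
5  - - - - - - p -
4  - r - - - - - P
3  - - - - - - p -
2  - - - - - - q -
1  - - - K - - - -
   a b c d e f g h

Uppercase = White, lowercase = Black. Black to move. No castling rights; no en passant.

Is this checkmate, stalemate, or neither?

neither

Black to move; black king on g8.
In check: yes, from the white queen on h7.
Legal moves for Black: Kf8, Kxh7.
Black is in check but has 2 legal moves → neither.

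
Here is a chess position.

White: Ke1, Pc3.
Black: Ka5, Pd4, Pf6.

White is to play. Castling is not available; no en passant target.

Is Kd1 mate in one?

no

After Kd1: black king on a5; in check: no.
Black is not in check, so this cannot be checkmate.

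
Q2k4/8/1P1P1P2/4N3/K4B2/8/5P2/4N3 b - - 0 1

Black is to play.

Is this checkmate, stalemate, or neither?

Black to move; black king on d8.
In check: yes, from the white queen on a8.
King squares — c7: attacked by Pb6; d7: attacked by Ne5; e7: attacked by Pd6; c8: attacked by Qa8; e8: attacked by Qa8.
Legal moves for Black: none.
In check with no legal moves → checkmate.

checkmate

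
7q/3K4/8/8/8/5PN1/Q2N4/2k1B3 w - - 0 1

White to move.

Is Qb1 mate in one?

After Qb1: black king on c1; in check: yes, from the white queen on b1.
King squares — b1: attacked by Nd2; d1: attacked by Qb1; b2: attacked by Qb1; c2: attacked by Qb1; d2: attacked by Be1.
Black has no legal moves → checkmate.

yes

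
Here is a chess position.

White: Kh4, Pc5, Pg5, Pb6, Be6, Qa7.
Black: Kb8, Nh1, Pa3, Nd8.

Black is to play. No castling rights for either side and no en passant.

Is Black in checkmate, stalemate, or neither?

checkmate

Black to move; black king on b8.
In check: yes, from the white queen on a7.
King squares — a7: attacked by Pb6; b7: attacked by Qa7; c7: attacked by Pb6; a8: attacked by Qa7; c8: attacked by Be6.
Legal moves for Black: none.
In check with no legal moves → checkmate.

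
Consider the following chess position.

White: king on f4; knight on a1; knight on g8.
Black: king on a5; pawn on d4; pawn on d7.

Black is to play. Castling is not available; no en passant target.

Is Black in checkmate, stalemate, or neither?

Black to move; black king on a5.
In check: no.
Legal moves for Black: Kb6, Ka6, Kb5, Kb4, Ka4, d6, d3, d5.
Black has 8 legal moves and is not in check → neither.

neither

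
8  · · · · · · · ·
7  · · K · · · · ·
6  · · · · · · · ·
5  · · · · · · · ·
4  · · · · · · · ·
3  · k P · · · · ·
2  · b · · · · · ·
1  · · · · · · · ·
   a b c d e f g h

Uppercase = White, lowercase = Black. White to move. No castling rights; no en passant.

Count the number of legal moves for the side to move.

9

White to move; king on c7.
In check: no.
Legal moves: Kd8, Kc8, Kb8, Kd7, Kb7, Kd6, Kc6, Kb6, c4.
Count: 9.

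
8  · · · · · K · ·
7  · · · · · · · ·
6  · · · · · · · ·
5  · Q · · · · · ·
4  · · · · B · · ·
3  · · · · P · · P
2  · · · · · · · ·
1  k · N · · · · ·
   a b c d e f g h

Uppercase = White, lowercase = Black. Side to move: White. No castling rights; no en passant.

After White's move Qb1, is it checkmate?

yes

After Qb1: black king on a1; in check: yes, from the white queen on b1.
King squares — b1: attacked by Be4; a2: attacked by Qb1; b2: attacked by Qb1.
Black has no legal moves → checkmate.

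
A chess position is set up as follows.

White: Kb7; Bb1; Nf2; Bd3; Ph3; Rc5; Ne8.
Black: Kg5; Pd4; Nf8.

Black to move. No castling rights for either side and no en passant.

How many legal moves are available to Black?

3

Black to move; king on g5.
In check: yes, from the white rook on c5.
Legal moves: Kh6, Kh4, Kf4.
Count: 3.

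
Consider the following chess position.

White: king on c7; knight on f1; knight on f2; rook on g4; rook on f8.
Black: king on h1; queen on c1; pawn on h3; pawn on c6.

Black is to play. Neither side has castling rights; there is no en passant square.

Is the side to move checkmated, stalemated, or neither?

Black to move; black king on h1.
In check: yes, from the white knight on f2.
King squares — g1: attacked by Rg4; g2: attacked by Rg4; h2: attacked by Nf1.
Legal moves for Black: none.
In check with no legal moves → checkmate.

checkmate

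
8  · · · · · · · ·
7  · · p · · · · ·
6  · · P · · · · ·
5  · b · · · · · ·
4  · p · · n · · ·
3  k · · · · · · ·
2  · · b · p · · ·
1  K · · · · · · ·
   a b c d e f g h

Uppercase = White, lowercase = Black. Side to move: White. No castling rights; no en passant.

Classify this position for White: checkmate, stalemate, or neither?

White to move; white king on a1.
In check: no.
King squares — b1: attacked by Bc2; a2: attacked by Ka3; b2: attacked by Ka3.
Legal moves for White: none.
Not in check and no legal moves → stalemate.

stalemate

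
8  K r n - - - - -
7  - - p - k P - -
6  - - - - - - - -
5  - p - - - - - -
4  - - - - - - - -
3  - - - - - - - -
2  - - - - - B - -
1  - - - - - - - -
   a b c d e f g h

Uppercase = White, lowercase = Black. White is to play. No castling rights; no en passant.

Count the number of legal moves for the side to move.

1

White to move; king on a8.
In check: yes, from the black rook on b8.
Legal moves: Kxb8.
Count: 1.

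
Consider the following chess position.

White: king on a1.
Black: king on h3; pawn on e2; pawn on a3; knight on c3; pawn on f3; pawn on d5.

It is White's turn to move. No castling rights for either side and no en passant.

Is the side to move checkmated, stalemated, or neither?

White to move; white king on a1.
In check: no.
King squares — b1: attacked by Nc3; a2: attacked by Nc3; b2: attacked by Pa3.
Legal moves for White: none.
Not in check and no legal moves → stalemate.

stalemate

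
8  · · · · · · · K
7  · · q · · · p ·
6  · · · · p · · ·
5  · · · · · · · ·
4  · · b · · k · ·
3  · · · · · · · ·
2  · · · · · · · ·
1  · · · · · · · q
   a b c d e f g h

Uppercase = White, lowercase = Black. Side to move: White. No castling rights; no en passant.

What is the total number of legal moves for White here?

1

White to move; king on h8.
In check: yes, from the black queen on h1.
Legal moves: Kg8.
Count: 1.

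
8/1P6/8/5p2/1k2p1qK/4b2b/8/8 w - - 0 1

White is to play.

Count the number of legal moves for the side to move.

0

White to move; king on h4.
In check: yes, from the black queen on g4.
Legal moves: none.
Count: 0.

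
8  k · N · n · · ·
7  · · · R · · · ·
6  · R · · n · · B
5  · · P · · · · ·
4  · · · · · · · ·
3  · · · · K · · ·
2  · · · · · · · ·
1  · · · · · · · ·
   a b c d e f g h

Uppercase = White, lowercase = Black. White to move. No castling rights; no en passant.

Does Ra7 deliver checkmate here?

yes

After Ra7: black king on a8; in check: yes, from the white rook on a7.
King squares — a7: attacked by Nc8; b7: attacked by Rb6; b8: attacked by Rb6.
Black has no legal moves → checkmate.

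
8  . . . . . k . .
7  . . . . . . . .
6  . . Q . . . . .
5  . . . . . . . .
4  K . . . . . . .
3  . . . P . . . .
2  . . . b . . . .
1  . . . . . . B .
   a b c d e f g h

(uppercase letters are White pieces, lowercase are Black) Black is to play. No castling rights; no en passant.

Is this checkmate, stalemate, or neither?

Black to move; black king on f8.
In check: no.
Legal moves for Black: Kg8, Kg7, Kf7, Ke7, Bh6, Bg5, Ba5, Bf4, Bb4, Be3, Bc3, Be1, Bc1.
Black has 13 legal moves and is not in check → neither.

neither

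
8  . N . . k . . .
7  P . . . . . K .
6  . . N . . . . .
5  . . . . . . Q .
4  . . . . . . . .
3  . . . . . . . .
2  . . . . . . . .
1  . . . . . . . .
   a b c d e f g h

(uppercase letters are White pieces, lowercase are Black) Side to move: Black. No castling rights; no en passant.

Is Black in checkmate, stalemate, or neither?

Black to move; black king on e8.
In check: no.
King squares — d7: attacked by Nb8; e7: attacked by Qg5; f7: attacked by Kg7; d8: attacked by Qg5; f8: attacked by Kg7.
Legal moves for Black: none.
Not in check and no legal moves → stalemate.

stalemate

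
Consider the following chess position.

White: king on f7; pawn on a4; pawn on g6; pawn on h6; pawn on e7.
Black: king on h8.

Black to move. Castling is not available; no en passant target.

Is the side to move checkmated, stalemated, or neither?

Black to move; black king on h8.
In check: no.
King squares — g7: attacked by Ph6; h7: attacked by Pg6; g8: attacked by Kf7.
Legal moves for Black: none.
Not in check and no legal moves → stalemate.

stalemate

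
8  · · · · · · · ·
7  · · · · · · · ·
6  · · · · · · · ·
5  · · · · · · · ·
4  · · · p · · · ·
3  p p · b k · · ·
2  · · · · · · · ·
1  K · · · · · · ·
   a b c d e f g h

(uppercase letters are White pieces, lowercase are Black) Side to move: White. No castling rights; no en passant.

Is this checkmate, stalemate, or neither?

White to move; white king on a1.
In check: no.
King squares — b1: attacked by Bd3; a2: attacked by Pb3; b2: attacked by Pa3.
Legal moves for White: none.
Not in check and no legal moves → stalemate.

stalemate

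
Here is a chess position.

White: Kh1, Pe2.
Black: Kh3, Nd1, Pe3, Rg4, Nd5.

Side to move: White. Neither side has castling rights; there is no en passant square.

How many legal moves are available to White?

0

White to move; king on h1.
In check: no.
Legal moves: none.
Count: 0.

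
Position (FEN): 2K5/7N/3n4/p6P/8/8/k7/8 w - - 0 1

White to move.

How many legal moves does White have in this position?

White to move; king on c8.
In check: yes, from the black knight on d6.
Legal moves: Kd8, Kb8, Kd7, Kc7.
Count: 4.

4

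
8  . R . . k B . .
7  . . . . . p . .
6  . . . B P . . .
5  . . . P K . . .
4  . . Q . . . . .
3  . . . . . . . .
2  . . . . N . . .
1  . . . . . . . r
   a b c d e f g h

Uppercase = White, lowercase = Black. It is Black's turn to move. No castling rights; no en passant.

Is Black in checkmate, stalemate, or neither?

checkmate

Black to move; black king on e8.
In check: yes, from the white rook on b8.
King squares — d7: attacked by Pe6; e7: attacked by Bd6; f7: own pawn; d8: attacked by Rb8; f8: attacked by Bd6.
Legal moves for Black: none.
In check with no legal moves → checkmate.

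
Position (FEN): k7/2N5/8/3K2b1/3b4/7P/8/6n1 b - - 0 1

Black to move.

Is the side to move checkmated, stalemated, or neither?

Black to move; black king on a8.
In check: yes, from the white knight on c7.
Legal moves for Black: Kb8, Kb7, Ka7.
Black is in check but has 3 legal moves → neither.

neither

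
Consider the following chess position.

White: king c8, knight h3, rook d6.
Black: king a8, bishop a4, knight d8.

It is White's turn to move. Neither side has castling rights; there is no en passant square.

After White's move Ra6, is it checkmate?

After Ra6: black king on a8; in check: yes, from the white rook on a6.
King squares — a7: attacked by Ra6; b7: attacked by Kc8; b8: attacked by Kc8.
Black has no legal moves → checkmate.

yes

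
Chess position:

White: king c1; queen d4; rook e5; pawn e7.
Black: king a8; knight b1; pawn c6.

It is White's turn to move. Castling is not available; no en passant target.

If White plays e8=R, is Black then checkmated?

After e8=R: black king on a8; in check: yes, from the white rook on e8.
Black has 1 legal reply: Kb7.
In check but a legal move exists → not checkmate.

no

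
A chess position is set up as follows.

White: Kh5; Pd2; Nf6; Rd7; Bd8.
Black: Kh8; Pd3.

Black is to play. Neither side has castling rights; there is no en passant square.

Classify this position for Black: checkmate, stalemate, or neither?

stalemate

Black to move; black king on h8.
In check: no.
King squares — g7: attacked by Rd7; h7: attacked by Nf6; g8: attacked by Nf6.
Legal moves for Black: none.
Not in check and no legal moves → stalemate.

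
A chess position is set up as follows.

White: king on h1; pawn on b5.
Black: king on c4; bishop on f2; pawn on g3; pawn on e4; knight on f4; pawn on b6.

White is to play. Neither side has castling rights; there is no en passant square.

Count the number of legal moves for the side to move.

0

White to move; king on h1.
In check: no.
Legal moves: none.
Count: 0.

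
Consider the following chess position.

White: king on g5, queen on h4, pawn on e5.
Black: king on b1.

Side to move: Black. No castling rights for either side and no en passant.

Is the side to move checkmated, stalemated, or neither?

neither

Black to move; black king on b1.
In check: no.
Legal moves for Black: Kc2, Kb2, Ka2, Kc1, Ka1.
Black has 5 legal moves and is not in check → neither.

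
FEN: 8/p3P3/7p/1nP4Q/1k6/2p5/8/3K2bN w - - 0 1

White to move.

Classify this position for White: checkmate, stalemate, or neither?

neither

White to move; white king on d1.
In check: no.
Legal moves for White include: Qe8, Qf7, Qxh6, Qg6, Qg5, Qf5, Qe5, Qd5, Qh4+, Qg4+, Qh3, Qf3, Qh2, Qe2, Ng3, Nf2, Ke2, Kc2, ... (list truncated; more exist).
White has legal moves and is not in check → neither.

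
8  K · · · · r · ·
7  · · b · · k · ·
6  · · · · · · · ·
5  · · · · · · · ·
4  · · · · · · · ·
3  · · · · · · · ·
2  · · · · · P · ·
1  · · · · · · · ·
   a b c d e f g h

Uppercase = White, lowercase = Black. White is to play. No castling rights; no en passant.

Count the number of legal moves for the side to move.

White to move; king on a8.
In check: yes, from the black rook on f8.
Legal moves: Kb7, Ka7.
Count: 2.

2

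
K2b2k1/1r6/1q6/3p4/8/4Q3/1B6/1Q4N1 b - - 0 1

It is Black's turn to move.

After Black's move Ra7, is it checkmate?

After Ra7: white king on a8; in check: yes, from the black rook on a7.
King squares — a7: attacked by Qb6; b7: attacked by Qb6; b8: attacked by Qb6.
White has no legal moves → checkmate.

yes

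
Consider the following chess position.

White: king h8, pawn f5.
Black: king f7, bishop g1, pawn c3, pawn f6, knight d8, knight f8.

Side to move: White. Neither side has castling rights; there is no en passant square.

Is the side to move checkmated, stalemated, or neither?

stalemate

White to move; white king on h8.
In check: no.
King squares — g7: attacked by Kf7; h7: attacked by Nf8; g8: attacked by Kf7.
Legal moves for White: none.
Not in check and no legal moves → stalemate.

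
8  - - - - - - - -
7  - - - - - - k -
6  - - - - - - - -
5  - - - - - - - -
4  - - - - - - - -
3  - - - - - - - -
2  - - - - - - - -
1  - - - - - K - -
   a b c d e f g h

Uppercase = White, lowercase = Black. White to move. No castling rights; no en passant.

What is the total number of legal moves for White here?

White to move; king on f1.
In check: no.
Legal moves: Kg2, Kf2, Ke2, Kg1, Ke1.
Count: 5.

5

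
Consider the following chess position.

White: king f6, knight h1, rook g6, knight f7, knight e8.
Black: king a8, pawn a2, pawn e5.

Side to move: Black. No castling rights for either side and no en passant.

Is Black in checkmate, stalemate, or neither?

neither

Black to move; black king on a8.
In check: no.
Legal moves for Black: Kb8, Kb7, Ka7, e4, a1=Q, a1=R, a1=B, a1=N.
Black has 8 legal moves and is not in check → neither.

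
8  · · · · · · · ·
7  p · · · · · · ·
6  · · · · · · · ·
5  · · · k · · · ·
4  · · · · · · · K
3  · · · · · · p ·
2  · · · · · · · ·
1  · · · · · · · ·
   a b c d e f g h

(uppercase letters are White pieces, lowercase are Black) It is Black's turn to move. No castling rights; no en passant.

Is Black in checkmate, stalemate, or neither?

Black to move; black king on d5.
In check: no.
Legal moves for Black: Ke6, Kd6, Kc6, Ke5, Kc5, Ke4, Kd4, Kc4, a6, g2, a5.
Black has 11 legal moves and is not in check → neither.

neither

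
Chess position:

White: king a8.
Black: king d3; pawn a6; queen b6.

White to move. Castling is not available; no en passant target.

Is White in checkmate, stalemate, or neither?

White to move; white king on a8.
In check: no.
King squares — a7: attacked by Qb6; b7: attacked by Qb6; b8: attacked by Qb6.
Legal moves for White: none.
Not in check and no legal moves → stalemate.

stalemate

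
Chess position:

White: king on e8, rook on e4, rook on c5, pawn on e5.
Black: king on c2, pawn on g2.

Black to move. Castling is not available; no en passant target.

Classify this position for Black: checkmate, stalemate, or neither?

neither

Black to move; black king on c2.
In check: yes, from the white rook on c5.
Legal moves for Black: Kd3, Kb3, Kd2, Kb2, Kd1, Kb1.
Black is in check but has 6 legal moves → neither.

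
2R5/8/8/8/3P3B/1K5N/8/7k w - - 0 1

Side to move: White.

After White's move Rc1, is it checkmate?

no

After Rc1: black king on h1; in check: yes, from the white rook on c1.
Black has 2 legal replies: Kh2, Kg2.
In check but a legal move exists → not checkmate.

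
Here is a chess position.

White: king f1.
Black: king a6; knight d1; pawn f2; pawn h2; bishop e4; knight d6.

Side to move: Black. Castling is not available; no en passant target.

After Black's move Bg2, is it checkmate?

no

After Bg2: white king on f1; in check: yes, from the black bishop on g2.
White has 2 legal replies: Kxg2, Ke2.
In check but a legal move exists → not checkmate.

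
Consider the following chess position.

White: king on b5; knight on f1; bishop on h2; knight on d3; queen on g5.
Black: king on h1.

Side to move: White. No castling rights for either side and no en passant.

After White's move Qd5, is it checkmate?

After Qd5: black king on h1; in check: yes, from the white queen on d5.
King squares — g1: attacked by Bh2; g2: attacked by Qd5; h2: attacked by Nf1.
Black has no legal moves → checkmate.

yes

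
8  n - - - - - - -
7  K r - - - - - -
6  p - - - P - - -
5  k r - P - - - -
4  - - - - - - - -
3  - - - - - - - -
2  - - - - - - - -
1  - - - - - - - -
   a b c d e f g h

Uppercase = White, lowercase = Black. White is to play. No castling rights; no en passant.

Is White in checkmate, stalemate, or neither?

neither

White to move; white king on a7.
In check: yes, from the black rook on b7.
Legal moves for White: Kxa8.
White is in check but has 1 legal move → neither.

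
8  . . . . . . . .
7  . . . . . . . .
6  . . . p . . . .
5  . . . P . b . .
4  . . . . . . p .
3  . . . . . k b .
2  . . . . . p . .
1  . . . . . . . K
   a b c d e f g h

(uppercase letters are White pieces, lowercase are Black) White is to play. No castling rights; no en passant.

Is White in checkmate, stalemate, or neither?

stalemate

White to move; white king on h1.
In check: no.
King squares — g1: attacked by Pf2; g2: attacked by Kf3; h2: attacked by Bg3.
Legal moves for White: none.
Not in check and no legal moves → stalemate.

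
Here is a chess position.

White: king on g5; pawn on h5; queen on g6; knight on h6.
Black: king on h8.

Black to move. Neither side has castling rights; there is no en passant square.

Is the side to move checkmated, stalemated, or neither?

Black to move; black king on h8.
In check: no.
King squares — g7: attacked by Qg6; h7: attacked by Qg6; g8: attacked by Qg6.
Legal moves for Black: none.
Not in check and no legal moves → stalemate.

stalemate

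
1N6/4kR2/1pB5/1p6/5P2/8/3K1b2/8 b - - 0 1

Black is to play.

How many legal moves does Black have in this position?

Black to move; king on e7.
In check: yes, from the white rook on f7.
Legal moves: Kd8, Kxf7, Ke6, Kd6.
Count: 4.

4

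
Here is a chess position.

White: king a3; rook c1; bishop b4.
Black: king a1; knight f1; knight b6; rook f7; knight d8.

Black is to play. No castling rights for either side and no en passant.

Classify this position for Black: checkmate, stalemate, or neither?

Black to move; black king on a1.
In check: yes, from the white rook on c1.
King squares — b1: attacked by Rc1; a2: attacked by Ka3; b2: attacked by Ka3.
Legal moves for Black: none.
In check with no legal moves → checkmate.

checkmate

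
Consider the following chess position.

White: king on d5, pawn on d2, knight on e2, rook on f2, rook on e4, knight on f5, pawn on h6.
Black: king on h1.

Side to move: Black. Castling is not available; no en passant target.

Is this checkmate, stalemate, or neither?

Black to move; black king on h1.
In check: no.
King squares — g1: attacked by Ne2; g2: attacked by Rf2; h2: attacked by Rf2.
Legal moves for Black: none.
Not in check and no legal moves → stalemate.

stalemate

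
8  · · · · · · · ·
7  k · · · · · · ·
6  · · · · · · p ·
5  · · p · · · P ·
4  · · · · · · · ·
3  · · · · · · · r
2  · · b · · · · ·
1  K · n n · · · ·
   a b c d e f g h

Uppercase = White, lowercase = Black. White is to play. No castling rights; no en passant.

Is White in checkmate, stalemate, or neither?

stalemate

White to move; white king on a1.
In check: no.
King squares — b1: attacked by Bc2; a2: attacked by Nc1; b2: attacked by Nd1.
Legal moves for White: none.
Not in check and no legal moves → stalemate.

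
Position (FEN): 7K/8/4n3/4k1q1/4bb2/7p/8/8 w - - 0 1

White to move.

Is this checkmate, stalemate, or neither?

White to move; white king on h8.
In check: no.
King squares — g7: attacked by Qg5; h7: attacked by Be4; g8: attacked by Qg5.
Legal moves for White: none.
Not in check and no legal moves → stalemate.

stalemate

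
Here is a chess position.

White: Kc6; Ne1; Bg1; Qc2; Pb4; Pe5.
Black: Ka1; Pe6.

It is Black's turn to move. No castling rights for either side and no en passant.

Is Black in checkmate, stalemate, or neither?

Black to move; black king on a1.
In check: no.
King squares — b1: attacked by Qc2; a2: attacked by Qc2; b2: attacked by Qc2.
Legal moves for Black: none.
Not in check and no legal moves → stalemate.

stalemate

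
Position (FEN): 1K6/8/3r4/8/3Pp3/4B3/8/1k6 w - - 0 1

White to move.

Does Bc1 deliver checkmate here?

After Bc1: black king on b1; in check: no.
Black is not in check, so this cannot be checkmate.

no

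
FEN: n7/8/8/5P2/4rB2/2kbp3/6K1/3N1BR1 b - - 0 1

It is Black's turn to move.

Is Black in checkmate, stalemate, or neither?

Black to move; black king on c3.
In check: yes, from the white knight on d1.
Legal moves for Black: Kd4, Kc4, Kb4, Kb3, Kd2, Kc2.
Black is in check but has 6 legal moves → neither.

neither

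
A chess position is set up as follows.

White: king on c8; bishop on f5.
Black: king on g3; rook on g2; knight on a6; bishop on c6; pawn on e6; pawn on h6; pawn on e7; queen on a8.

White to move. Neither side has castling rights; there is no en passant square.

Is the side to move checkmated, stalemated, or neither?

White to move; white king on c8.
In check: yes, from the black queen on a8.
King squares — b7: attacked by Bc6; c7: attacked by Na6; d7: attacked by Bc6; b8: attacked by Na6; d8: attacked by Qa8.
Legal moves for White: none.
In check with no legal moves → checkmate.

checkmate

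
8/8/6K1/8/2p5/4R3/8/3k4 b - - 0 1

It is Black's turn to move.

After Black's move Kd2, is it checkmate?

After Kd2: white king on g6; in check: no.
White is not in check, so this cannot be checkmate.

no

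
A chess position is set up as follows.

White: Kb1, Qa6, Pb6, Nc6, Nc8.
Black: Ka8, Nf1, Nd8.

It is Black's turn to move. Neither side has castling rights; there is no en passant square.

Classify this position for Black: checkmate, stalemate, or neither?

checkmate

Black to move; black king on a8.
In check: yes, from the white queen on a6.
King squares — a7: attacked by Qa6; b7: attacked by Qa6; b8: attacked by Nc6.
Legal moves for Black: none.
In check with no legal moves → checkmate.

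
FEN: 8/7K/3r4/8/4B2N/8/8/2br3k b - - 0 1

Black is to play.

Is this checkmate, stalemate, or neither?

neither

Black to move; black king on h1.
In check: yes, from the white bishop on e4.
Legal moves for Black: Kh2, Kg1.
Black is in check but has 2 legal moves → neither.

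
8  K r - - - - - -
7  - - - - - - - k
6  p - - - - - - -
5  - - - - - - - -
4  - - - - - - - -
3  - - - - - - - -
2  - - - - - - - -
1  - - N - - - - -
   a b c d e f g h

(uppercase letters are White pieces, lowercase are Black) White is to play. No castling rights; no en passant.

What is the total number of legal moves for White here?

White to move; king on a8.
In check: yes, from the black rook on b8.
Legal moves: Kxb8, Ka7.
Count: 2.

2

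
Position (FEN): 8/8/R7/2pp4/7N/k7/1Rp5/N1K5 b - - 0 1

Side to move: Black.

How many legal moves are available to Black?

Black to move; king on a3.
In check: yes, from the white rook on a6.
Legal moves: none.
Count: 0.

0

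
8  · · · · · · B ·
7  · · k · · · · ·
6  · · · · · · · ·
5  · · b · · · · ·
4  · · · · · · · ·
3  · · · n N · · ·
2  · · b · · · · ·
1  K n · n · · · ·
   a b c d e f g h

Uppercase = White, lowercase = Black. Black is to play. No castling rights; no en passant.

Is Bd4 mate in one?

After Bd4: white king on a1; in check: yes, from the black bishop on d4.
White has 1 legal reply: Ka2.
In check but a legal move exists → not checkmate.

no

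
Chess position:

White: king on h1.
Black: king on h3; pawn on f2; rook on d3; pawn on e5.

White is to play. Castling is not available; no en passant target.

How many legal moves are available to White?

0

White to move; king on h1.
In check: no.
Legal moves: none.
Count: 0.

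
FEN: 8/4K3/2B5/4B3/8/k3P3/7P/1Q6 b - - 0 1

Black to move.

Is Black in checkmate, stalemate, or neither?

stalemate

Black to move; black king on a3.
In check: no.
King squares — a2: attacked by Qb1; b2: attacked by Qb1; b3: attacked by Qb1; a4: attacked by Bc6; b4: attacked by Qb1.
Legal moves for Black: none.
Not in check and no legal moves → stalemate.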